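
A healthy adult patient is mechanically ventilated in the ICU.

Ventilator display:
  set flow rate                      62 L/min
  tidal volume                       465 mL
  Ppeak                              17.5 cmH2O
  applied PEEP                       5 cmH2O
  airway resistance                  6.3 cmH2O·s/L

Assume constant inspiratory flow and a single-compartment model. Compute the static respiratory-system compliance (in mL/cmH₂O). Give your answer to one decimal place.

Flow: 62 L/min ÷ 60 = 1.0333 L/s.
Equation of motion (constant flow): PIP = Vt/C + R·V̇ + PEEP.
Vt/C = PIP − R·V̇ − PEEP = 17.5 − 6.3×1.0333 − 5 = 17.5 − 6.51 − 5 = 5.99 cmH2O.
C = Vt / 5.99 = 465 / 5.99 = 77.629 mL/cmH2O.

77.6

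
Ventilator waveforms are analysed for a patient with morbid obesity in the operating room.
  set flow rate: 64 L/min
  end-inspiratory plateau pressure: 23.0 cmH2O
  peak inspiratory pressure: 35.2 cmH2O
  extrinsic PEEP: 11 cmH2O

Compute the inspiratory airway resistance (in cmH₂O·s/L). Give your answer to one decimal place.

Flow: 64 L/min ÷ 60 = 1.0667 L/s.
Raw = (PIP − Pplat) / flow = (35.2 − 23.0) / 1.0667 = 12.2 / 1.0667 = 11.437 cmH2O·s/L.

11.4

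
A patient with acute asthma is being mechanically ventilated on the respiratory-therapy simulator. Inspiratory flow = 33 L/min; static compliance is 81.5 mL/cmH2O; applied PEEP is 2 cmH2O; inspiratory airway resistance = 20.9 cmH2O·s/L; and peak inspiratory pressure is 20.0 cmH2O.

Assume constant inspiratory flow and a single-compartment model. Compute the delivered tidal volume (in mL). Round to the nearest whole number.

Flow: 33 L/min ÷ 60 = 0.55 L/s.
Equation of motion (constant flow): PIP = Vt/C + R·V̇ + PEEP.
Vt/C = PIP − R·V̇ − PEEP = 20.0 − 11.495 − 2 = 6.505 cmH2O.
Vt = C × 6.505 = 81.5 × 6.505 = 530.16 mL.

530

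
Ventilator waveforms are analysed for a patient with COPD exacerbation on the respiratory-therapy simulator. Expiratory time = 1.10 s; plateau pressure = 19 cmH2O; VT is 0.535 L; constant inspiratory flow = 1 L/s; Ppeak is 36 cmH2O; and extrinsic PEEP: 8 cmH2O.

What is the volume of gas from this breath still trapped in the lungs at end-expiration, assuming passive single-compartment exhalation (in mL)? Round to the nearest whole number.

141

R = (PIP − Pplat)/V̇ = (36 − 19) / 1 = 17.0/1 = 17.0 cmH2O·s/L.
C = Vt/(Pplat − PEEP) = 535.0 / (19 − 8) = 535.0/11.0 = 48.636 mL/cmH2O.
τ = R × C = 17.0 × 0.04864 L/cmH2O = 0.8269 s.
Fraction remaining = e^(−Te/τ) = e^(−1.10/0.8269) = 0.2644.
Trapped volume = 535.0 × 0.2644 = 141.45 mL.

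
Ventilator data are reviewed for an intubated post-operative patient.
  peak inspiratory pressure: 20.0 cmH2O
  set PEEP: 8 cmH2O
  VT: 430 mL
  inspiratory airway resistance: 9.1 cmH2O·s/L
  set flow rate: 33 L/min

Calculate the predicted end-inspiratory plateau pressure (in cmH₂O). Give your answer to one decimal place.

Flow: 33 L/min ÷ 60 = 0.55 L/s.
Pplat = PIP − Raw × flow = 20.0 − 9.1 × 0.55 = 20.0 − 5.005 = 14.995 cmH2O.

15.0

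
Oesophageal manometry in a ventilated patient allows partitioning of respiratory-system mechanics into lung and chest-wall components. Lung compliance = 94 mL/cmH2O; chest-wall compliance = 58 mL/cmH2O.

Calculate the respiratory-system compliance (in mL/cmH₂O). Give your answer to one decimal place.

Lung and chest wall are elastances in series: 1/Crs = 1/CL + 1/Ccw.
1/Crs = 1/94 + 1/58 = 0.02788.
Crs = 35.868 mL/cmH2O.

35.9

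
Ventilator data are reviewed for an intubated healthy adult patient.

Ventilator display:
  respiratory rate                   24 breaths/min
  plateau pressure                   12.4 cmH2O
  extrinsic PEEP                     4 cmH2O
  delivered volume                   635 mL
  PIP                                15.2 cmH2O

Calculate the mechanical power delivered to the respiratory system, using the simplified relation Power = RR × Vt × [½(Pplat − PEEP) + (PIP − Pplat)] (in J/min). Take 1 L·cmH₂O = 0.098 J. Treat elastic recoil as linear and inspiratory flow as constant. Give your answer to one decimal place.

10.5

Per-breath work = Vt × [½(Pplat−PEEP) + (PIP−Pplat)] = 0.635 × [0.5×8.4 + 2.8] = 0.635 × 7.0 = 4.445 L·cmH2O.
Power = 24 × 4.445 = 106.68 L·cmH2O/min.
× 0.098 J/(L·cmH2O) → 10.455 J/min.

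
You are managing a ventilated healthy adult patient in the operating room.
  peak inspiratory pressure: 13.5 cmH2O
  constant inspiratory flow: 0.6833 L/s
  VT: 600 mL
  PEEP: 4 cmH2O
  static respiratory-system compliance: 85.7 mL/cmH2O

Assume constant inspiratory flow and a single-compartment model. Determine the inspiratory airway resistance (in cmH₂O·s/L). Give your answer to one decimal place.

Equation of motion (constant flow): PIP = Vt/C + R·V̇ + PEEP.
R·V̇ = PIP − Vt/C − PEEP = 13.5 − 600/85.7 − 4 = 13.5 − 7.001 − 4 = 2.499 cmH2O.
R = 2.499 / 0.6833 = 3.657 cmH2O·s/L.

3.7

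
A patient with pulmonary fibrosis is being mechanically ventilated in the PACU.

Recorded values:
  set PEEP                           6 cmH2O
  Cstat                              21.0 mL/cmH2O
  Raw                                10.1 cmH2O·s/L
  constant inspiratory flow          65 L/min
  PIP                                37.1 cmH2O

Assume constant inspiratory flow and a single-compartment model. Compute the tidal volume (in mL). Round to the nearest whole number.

Flow: 65 L/min ÷ 60 = 1.0833 L/s.
Equation of motion (constant flow): PIP = Vt/C + R·V̇ + PEEP.
Vt/C = PIP − R·V̇ − PEEP = 37.1 − 10.941 − 6 = 20.159 cmH2O.
Vt = C × 20.159 = 21.0 × 20.159 = 423.34 mL.

423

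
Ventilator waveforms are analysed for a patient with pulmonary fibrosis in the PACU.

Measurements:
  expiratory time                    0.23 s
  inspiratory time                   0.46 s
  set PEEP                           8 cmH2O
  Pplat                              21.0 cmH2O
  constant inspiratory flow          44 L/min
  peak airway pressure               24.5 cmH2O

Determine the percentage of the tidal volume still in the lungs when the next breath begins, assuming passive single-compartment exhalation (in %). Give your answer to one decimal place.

15.6

Flow: 44 L/min ÷ 60 = 0.7333 L/s.
Vt = flow × Ti = 0.7333 L/s × 0.46 s × 1000 mL/L = 337.32 mL.
R = (PIP − Pplat)/V̇ = (24.5 − 21.0) / 0.7333 = 3.5/0.7333 = 4.773 cmH2O·s/L.
C = Vt/(Pplat − PEEP) = 337.32 / (21.0 − 8) = 337.32/13.0 = 25.948 mL/cmH2O.
τ = R × C = 4.773 × 0.02595 L/cmH2O = 0.1239 s.
Fraction remaining at end-expiration = e^(−Te/τ) = e^(−0.23/0.1239) = 0.1562 → 15.62%.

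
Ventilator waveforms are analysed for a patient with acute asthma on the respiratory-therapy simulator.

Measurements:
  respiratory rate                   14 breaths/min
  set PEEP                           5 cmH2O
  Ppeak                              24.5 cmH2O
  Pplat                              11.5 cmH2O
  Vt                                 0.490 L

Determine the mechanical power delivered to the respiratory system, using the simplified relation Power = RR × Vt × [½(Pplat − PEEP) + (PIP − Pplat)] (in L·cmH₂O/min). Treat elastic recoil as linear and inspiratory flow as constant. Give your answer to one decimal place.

111.5

Per-breath work = Vt × [½(Pplat−PEEP) + (PIP−Pplat)] = 0.490 × [0.5×6.5 + 13.0] = 0.490 × 16.25 = 7.963 L·cmH2O.
Power = 14 × 7.963 = 111.48 L·cmH2O/min.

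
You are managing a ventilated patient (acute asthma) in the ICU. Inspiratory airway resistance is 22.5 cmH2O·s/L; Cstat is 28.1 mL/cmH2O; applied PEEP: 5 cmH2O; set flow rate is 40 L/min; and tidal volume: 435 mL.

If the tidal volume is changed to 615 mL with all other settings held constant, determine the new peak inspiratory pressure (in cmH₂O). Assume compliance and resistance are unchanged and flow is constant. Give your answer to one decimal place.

41.9

Flow: 40 L/min ÷ 60 = 0.6667 L/s.
PIP = Vt/C + R·V̇ + PEEP (constant-flow equation of motion).
Only the elastic term changes: ΔPIP = ΔVt / C = (615 − 435) / 28.1 = 6.406 cmH2O.
Original PIP = 435/28.1 + 22.5×0.6667 + 5 = 35.481 cmH2O; new PIP = 35.481 + (6.406) = 41.887 cmH2O.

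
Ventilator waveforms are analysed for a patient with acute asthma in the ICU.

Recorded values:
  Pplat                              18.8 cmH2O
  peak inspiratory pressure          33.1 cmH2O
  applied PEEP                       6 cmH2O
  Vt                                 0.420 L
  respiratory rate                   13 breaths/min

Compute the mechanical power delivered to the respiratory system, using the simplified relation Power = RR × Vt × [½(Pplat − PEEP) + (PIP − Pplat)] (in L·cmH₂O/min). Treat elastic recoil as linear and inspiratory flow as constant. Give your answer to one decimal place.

Per-breath work = Vt × [½(Pplat−PEEP) + (PIP−Pplat)] = 0.420 × [0.5×12.8 + 14.3] = 0.420 × 20.7 = 8.694 L·cmH2O.
Power = 13 × 8.694 = 113.02 L·cmH2O/min.

113.0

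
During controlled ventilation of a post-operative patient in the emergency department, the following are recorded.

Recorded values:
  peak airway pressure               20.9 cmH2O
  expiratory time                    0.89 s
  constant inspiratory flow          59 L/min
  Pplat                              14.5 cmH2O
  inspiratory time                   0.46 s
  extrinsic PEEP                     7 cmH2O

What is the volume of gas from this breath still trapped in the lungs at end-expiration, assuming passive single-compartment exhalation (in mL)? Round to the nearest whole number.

47

Flow: 59 L/min ÷ 60 = 0.9833 L/s.
Vt = flow × Ti = 0.9833 L/s × 0.46 s × 1000 mL/L = 452.32 mL.
R = (PIP − Pplat)/V̇ = (20.9 − 14.5) / 0.9833 = 6.4/0.9833 = 6.509 cmH2O·s/L.
C = Vt/(Pplat − PEEP) = 452.32 / (14.5 − 7) = 452.32/7.5 = 60.309 mL/cmH2O.
τ = R × C = 6.509 × 0.06031 L/cmH2O = 0.3926 s.
Fraction remaining = e^(−Te/τ) = e^(−0.89/0.3926) = 0.1036.
Trapped volume = 452.32 × 0.1036 = 46.86 mL.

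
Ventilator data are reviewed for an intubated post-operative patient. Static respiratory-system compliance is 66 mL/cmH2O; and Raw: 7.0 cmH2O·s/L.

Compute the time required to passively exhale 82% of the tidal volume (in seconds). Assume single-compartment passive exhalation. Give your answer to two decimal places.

τ = R × C = 7.0 × 66 mL/cmH2O = 7.0 × 0.066 L/cmH2O = 0.462 s.
Exhaled fraction f = 1 − e^(−t/τ) → t = −τ·ln(1 − f) = −0.462·ln(0.18) = 0.7922 s.

0.79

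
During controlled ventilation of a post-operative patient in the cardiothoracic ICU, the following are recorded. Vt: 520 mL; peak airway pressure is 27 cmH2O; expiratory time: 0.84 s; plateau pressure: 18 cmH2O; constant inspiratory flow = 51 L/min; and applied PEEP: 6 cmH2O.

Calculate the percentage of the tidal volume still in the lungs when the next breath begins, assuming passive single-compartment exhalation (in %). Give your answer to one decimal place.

Flow: 51 L/min ÷ 60 = 0.85 L/s.
R = (PIP − Pplat)/V̇ = (27 − 18) / 0.85 = 9.0/0.85 = 10.588 cmH2O·s/L.
C = Vt/(Pplat − PEEP) = 520.0 / (18 − 6) = 520.0/12.0 = 43.333 mL/cmH2O.
τ = R × C = 10.588 × 0.04333 L/cmH2O = 0.4588 s.
Fraction remaining at end-expiration = e^(−Te/τ) = e^(−0.84/0.4588) = 0.1603 → 16.03%.

16.0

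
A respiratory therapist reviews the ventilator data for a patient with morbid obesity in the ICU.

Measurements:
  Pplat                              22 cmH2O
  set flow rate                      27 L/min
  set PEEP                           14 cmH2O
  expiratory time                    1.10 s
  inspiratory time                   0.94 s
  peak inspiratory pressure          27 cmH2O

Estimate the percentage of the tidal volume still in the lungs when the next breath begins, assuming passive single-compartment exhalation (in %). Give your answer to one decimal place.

Flow: 27 L/min ÷ 60 = 0.45 L/s.
Vt = flow × Ti = 0.45 L/s × 0.94 s × 1000 mL/L = 423.0 mL.
R = (PIP − Pplat)/V̇ = (27 − 22) / 0.45 = 5.0/0.45 = 11.111 cmH2O·s/L.
C = Vt/(Pplat − PEEP) = 423.0 / (22 − 14) = 423.0/8.0 = 52.875 mL/cmH2O.
τ = R × C = 11.111 × 0.05288 L/cmH2O = 0.5875 s.
Fraction remaining at end-expiration = e^(−Te/τ) = e^(−1.10/0.5875) = 0.1538 → 15.38%.

15.4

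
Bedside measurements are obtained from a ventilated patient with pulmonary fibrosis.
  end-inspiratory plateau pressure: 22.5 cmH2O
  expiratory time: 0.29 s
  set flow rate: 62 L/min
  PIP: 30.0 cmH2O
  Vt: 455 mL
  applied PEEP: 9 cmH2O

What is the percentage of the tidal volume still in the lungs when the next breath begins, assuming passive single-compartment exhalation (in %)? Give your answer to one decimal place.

30.6

Flow: 62 L/min ÷ 60 = 1.0333 L/s.
R = (PIP − Pplat)/V̇ = (30.0 − 22.5) / 1.0333 = 7.5/1.0333 = 7.258 cmH2O·s/L.
C = Vt/(Pplat − PEEP) = 455.0 / (22.5 − 9) = 455.0/13.5 = 33.704 mL/cmH2O.
τ = R × C = 7.258 × 0.0337 L/cmH2O = 0.2446 s.
Fraction remaining at end-expiration = e^(−Te/τ) = e^(−0.29/0.2446) = 0.3056 → 30.56%.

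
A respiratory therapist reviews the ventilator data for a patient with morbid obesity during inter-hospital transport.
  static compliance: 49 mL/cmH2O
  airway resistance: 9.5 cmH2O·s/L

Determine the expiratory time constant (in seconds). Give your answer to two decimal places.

0.47

τ = R × C = 9.5 × 49 mL/cmH2O = 9.5 × 0.049 L/cmH2O = 0.4655 s.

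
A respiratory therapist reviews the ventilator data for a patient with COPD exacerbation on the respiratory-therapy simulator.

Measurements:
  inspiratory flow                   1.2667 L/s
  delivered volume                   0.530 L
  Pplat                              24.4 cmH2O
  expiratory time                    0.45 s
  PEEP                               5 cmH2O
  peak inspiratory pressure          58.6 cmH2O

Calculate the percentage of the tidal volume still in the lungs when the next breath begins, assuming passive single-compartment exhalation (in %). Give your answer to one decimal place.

R = (PIP − Pplat)/V̇ = (58.6 − 24.4) / 1.2667 = 34.2/1.2667 = 26.999 cmH2O·s/L.
C = Vt/(Pplat − PEEP) = 530.0 / (24.4 − 5) = 530.0/19.4 = 27.32 mL/cmH2O.
τ = R × C = 26.999 × 0.02732 L/cmH2O = 0.7376 s.
Fraction remaining at end-expiration = e^(−Te/τ) = e^(−0.45/0.7376) = 0.5433 → 54.33%.

54.3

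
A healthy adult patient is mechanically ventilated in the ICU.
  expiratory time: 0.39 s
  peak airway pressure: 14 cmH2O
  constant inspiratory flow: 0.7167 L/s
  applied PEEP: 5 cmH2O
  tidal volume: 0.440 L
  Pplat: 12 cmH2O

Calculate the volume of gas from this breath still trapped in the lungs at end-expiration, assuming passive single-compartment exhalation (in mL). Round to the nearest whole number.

R = (PIP − Pplat)/V̇ = (14 − 12) / 0.7167 = 2.0/0.7167 = 2.791 cmH2O·s/L.
C = Vt/(Pplat − PEEP) = 440.0 / (12 − 5) = 440.0/7.0 = 62.857 mL/cmH2O.
τ = R × C = 2.791 × 0.06286 L/cmH2O = 0.1754 s.
Fraction remaining = e^(−Te/τ) = e^(−0.39/0.1754) = 0.1082.
Trapped volume = 440.0 × 0.1082 = 47.608 mL.

48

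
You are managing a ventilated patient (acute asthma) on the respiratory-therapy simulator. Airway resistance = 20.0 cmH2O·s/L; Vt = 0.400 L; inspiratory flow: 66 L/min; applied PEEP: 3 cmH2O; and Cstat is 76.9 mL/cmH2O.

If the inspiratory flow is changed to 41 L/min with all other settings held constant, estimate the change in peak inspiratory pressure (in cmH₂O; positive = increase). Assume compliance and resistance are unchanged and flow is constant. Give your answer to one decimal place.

-8.3

Flow: 66 L/min ÷ 60 = 1.1 L/s.
New flow: 41 L/min ÷ 60 = 0.6833 L/s.
PIP = Vt/C + R·V̇ + PEEP (constant-flow equation of motion).
Only the resistive term changes: ΔPIP = R × ΔV̇ = 20.0 × (0.6833 − 1.1) = 20.0 × -0.4167 = -8.334 cmH2O.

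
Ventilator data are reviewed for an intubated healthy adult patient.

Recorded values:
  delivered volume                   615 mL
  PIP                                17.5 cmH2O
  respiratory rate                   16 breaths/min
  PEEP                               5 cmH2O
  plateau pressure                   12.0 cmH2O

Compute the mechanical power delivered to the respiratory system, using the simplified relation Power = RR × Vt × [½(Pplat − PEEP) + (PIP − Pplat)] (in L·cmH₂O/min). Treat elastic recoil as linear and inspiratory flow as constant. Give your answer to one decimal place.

88.6

Per-breath work = Vt × [½(Pplat−PEEP) + (PIP−Pplat)] = 0.615 × [0.5×7.0 + 5.5] = 0.615 × 9.0 = 5.535 L·cmH2O.
Power = 16 × 5.535 = 88.56 L·cmH2O/min.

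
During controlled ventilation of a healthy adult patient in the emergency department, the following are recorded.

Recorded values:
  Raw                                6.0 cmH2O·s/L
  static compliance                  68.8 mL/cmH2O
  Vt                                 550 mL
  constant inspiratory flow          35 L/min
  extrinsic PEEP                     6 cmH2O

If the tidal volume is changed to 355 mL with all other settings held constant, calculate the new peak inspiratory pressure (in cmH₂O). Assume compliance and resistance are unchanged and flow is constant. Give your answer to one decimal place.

Flow: 35 L/min ÷ 60 = 0.5833 L/s.
PIP = Vt/C + R·V̇ + PEEP (constant-flow equation of motion).
Only the elastic term changes: ΔPIP = ΔVt / C = (355 − 550) / 68.8 = -2.834 cmH2O.
Original PIP = 550/68.8 + 6.0×0.5833 + 6 = 17.494 cmH2O; new PIP = 17.494 + (-2.834) = 14.66 cmH2O.

14.7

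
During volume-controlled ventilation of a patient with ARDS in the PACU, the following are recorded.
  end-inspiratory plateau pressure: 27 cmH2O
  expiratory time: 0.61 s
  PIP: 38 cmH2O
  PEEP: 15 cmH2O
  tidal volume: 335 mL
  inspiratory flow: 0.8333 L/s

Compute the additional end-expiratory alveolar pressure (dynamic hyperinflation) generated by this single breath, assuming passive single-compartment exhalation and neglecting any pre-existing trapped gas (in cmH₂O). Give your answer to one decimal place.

R = (PIP − Pplat)/V̇ = (38 − 27) / 0.8333 = 11.0/0.8333 = 13.201 cmH2O·s/L.
C = Vt/(Pplat − PEEP) = 335.0 / (27 − 15) = 335.0/12.0 = 27.917 mL/cmH2O.
τ = R × C = 13.201 × 0.02792 L/cmH2O = 0.3686 s.
Fraction remaining = e^(−Te/τ) = e^(−0.61/0.3686) = 0.1911; trapped volume = 335.0 × 0.1911 = 64.019 mL.
Additional alveolar pressure from trapping ≈ V_trapped / C = 64.019 / 27.917 = 2.293 cmH2O.

2.3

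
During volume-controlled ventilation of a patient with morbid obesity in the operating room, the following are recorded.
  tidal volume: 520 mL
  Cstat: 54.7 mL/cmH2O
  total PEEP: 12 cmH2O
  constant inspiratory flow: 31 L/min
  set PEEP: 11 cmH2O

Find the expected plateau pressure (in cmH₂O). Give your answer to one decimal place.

End-expiratory occlusion gives total PEEP = 12 cmH2O (intrinsic PEEP = 12 − 11 = 1). Use total PEEP for the elastic gradient.
Pplat = PEEPtotal + Vt / Cstat = 12 + 520 / 54.7 = 12 + 9.506 = 21.506 cmH2O.

21.5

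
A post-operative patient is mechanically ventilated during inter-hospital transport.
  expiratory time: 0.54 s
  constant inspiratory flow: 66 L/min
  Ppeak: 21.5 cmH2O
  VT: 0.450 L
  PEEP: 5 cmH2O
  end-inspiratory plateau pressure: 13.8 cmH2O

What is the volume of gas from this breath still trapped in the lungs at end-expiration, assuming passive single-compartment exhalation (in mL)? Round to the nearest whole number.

Flow: 66 L/min ÷ 60 = 1.1 L/s.
R = (PIP − Pplat)/V̇ = (21.5 − 13.8) / 1.1 = 7.7/1.1 = 7.0 cmH2O·s/L.
C = Vt/(Pplat − PEEP) = 450.0 / (13.8 − 5) = 450.0/8.8 = 51.136 mL/cmH2O.
τ = R × C = 7.0 × 0.05114 L/cmH2O = 0.358 s.
Fraction remaining = e^(−Te/τ) = e^(−0.54/0.358) = 0.2213.
Trapped volume = 450.0 × 0.2213 = 99.585 mL.

100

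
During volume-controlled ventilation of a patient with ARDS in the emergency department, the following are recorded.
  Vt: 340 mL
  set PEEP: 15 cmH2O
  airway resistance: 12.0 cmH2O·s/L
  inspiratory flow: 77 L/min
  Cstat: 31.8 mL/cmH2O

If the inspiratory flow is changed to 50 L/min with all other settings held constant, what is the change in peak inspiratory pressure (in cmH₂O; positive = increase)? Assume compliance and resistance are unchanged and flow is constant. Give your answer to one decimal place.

Flow: 77 L/min ÷ 60 = 1.2833 L/s.
New flow: 50 L/min ÷ 60 = 0.8333 L/s.
PIP = Vt/C + R·V̇ + PEEP (constant-flow equation of motion).
Only the resistive term changes: ΔPIP = R × ΔV̇ = 12.0 × (0.8333 − 1.2833) = 12.0 × -0.45 = -5.4 cmH2O.

-5.4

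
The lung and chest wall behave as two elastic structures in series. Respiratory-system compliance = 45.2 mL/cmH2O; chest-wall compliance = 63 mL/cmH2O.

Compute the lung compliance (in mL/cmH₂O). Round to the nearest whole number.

160

1/CL = 1/Crs − 1/Ccw.
1/CL = 1/45.2 − 1/63 = 0.006251.
CL = 159.97 mL/cmH2O.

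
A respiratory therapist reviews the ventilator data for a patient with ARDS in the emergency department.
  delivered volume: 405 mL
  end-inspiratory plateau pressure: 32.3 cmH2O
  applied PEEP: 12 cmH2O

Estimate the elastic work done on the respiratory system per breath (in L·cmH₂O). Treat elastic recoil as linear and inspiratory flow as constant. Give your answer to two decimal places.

Elastic work ≈ ½ × (Pplat − PEEP) × Vt = 0.5 × (32.3 − 12) × 0.405 L = 0.5 × 20.3 × 0.405 = 4.111 L·cmH2O.

4.11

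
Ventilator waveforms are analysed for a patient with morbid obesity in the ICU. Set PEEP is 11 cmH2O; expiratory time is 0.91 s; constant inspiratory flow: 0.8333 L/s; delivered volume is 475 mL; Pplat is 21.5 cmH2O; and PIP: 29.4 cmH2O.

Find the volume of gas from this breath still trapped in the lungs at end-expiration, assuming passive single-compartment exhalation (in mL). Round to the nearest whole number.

R = (PIP − Pplat)/V̇ = (29.4 − 21.5) / 0.8333 = 7.9/0.8333 = 9.48 cmH2O·s/L.
C = Vt/(Pplat − PEEP) = 475.0 / (21.5 − 11) = 475.0/10.5 = 45.238 mL/cmH2O.
τ = R × C = 9.48 × 0.04524 L/cmH2O = 0.4289 s.
Fraction remaining = e^(−Te/τ) = e^(−0.91/0.4289) = 0.1198.
Trapped volume = 475.0 × 0.1198 = 56.905 mL.

57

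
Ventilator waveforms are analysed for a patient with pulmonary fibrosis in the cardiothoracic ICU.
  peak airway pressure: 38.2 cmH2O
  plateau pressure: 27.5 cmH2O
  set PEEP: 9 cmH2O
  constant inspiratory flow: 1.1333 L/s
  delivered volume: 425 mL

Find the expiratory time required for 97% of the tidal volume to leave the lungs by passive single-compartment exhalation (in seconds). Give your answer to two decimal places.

R = (PIP − Pplat)/V̇ = (38.2 − 27.5) / 1.1333 = 10.7/1.1333 = 9.441 cmH2O·s/L.
C = Vt/(Pplat − PEEP) = 425.0 / (27.5 − 9) = 425.0/18.5 = 22.973 mL/cmH2O.
τ = R × C = 9.441 × 0.02297 L/cmH2O = 0.2169 s.
t = −τ·ln(1 − 0.97) = −0.2169·ln(0.03) = 0.7606 s.

0.76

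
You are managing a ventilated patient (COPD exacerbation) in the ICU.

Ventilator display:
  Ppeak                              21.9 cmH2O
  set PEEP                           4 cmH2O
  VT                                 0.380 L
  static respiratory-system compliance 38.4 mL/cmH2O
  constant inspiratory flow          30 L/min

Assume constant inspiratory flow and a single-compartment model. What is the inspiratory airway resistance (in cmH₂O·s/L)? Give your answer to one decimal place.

16.0

Flow: 30 L/min ÷ 60 = 0.5 L/s.
Equation of motion (constant flow): PIP = Vt/C + R·V̇ + PEEP.
R·V̇ = PIP − Vt/C − PEEP = 21.9 − 380/38.4 − 4 = 21.9 − 9.896 − 4 = 8.004 cmH2O.
R = 8.004 / 0.5 = 16.008 cmH2O·s/L.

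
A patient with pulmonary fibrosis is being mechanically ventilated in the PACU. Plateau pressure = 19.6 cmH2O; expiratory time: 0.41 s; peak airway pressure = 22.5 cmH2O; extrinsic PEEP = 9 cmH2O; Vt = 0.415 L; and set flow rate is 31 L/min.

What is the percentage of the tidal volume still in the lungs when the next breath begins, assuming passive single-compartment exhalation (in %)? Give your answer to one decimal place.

Flow: 31 L/min ÷ 60 = 0.5167 L/s.
R = (PIP − Pplat)/V̇ = (22.5 − 19.6) / 0.5167 = 2.9/0.5167 = 5.613 cmH2O·s/L.
C = Vt/(Pplat − PEEP) = 415.0 / (19.6 − 9) = 415.0/10.6 = 39.151 mL/cmH2O.
τ = R × C = 5.613 × 0.03915 L/cmH2O = 0.2197 s.
Fraction remaining at end-expiration = e^(−Te/τ) = e^(−0.41/0.2197) = 0.1547 → 15.47%.

15.5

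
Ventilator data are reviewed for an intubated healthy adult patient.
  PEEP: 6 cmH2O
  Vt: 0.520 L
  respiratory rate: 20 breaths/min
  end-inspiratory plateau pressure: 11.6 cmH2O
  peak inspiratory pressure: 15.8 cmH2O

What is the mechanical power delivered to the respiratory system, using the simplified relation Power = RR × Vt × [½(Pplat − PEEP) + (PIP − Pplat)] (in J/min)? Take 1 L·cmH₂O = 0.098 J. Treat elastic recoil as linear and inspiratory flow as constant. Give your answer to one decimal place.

Per-breath work = Vt × [½(Pplat−PEEP) + (PIP−Pplat)] = 0.520 × [0.5×5.6 + 4.2] = 0.520 × 7.0 = 3.64 L·cmH2O.
Power = 20 × 3.64 = 72.8 L·cmH2O/min.
× 0.098 J/(L·cmH2O) → 7.134 J/min.

7.1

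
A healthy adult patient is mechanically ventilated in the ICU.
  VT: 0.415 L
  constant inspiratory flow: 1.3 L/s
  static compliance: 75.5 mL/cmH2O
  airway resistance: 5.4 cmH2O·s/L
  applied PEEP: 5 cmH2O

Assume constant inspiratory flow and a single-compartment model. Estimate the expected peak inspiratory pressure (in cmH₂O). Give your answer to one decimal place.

17.5

Equation of motion (constant flow): PIP = Vt/C + R·V̇ + PEEP.
PIP = 415/75.5 + 5.4×1.3 + 5 = 5.497 + 7.02 + 5 = 17.517 cmH2O.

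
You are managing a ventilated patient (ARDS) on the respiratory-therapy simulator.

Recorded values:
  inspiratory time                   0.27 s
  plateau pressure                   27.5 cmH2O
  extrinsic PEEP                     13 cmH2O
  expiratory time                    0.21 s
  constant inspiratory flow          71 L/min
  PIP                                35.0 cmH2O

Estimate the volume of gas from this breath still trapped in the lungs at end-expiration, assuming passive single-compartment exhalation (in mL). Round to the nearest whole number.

Flow: 71 L/min ÷ 60 = 1.1833 L/s.
Vt = flow × Ti = 1.1833 L/s × 0.27 s × 1000 mL/L = 319.49 mL.
R = (PIP − Pplat)/V̇ = (35.0 − 27.5) / 1.1833 = 7.5/1.1833 = 6.338 cmH2O·s/L.
C = Vt/(Pplat − PEEP) = 319.49 / (27.5 − 13) = 319.49/14.5 = 22.034 mL/cmH2O.
τ = R × C = 6.338 × 0.02203 L/cmH2O = 0.1396 s.
Fraction remaining = e^(−Te/τ) = e^(−0.21/0.1396) = 0.2222.
Trapped volume = 319.49 × 0.2222 = 70.991 mL.

71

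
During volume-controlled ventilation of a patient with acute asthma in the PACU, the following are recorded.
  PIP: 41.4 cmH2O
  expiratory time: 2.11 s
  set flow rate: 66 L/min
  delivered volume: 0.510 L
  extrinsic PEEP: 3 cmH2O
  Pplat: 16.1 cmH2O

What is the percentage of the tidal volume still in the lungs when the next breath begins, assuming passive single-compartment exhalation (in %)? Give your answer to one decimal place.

9.5

Flow: 66 L/min ÷ 60 = 1.1 L/s.
R = (PIP − Pplat)/V̇ = (41.4 − 16.1) / 1.1 = 25.3/1.1 = 23.0 cmH2O·s/L.
C = Vt/(Pplat − PEEP) = 510.0 / (16.1 − 3) = 510.0/13.1 = 38.931 mL/cmH2O.
τ = R × C = 23.0 × 0.03893 L/cmH2O = 0.8954 s.
Fraction remaining at end-expiration = e^(−Te/τ) = e^(−2.11/0.8954) = 0.09475 → 9.475%.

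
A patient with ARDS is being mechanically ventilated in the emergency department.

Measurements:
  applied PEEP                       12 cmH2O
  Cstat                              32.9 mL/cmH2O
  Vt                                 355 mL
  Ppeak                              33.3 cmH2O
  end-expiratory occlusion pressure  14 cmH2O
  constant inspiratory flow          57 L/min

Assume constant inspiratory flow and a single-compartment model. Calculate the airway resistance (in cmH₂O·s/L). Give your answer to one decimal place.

9.0

Flow: 57 L/min ÷ 60 = 0.95 L/s.
Total PEEP = 14 cmH2O (set 12 + intrinsic 2); this is the baseline alveolar pressure.
Equation of motion (constant flow): PIP = Vt/C + R·V̇ + PEEP.
R·V̇ = PIP − Vt/C − PEEP = 33.3 − 355/32.9 − 14 = 33.3 − 10.79 − 14 = 8.51 cmH2O.
R = 8.51 / 0.95 = 8.958 cmH2O·s/L.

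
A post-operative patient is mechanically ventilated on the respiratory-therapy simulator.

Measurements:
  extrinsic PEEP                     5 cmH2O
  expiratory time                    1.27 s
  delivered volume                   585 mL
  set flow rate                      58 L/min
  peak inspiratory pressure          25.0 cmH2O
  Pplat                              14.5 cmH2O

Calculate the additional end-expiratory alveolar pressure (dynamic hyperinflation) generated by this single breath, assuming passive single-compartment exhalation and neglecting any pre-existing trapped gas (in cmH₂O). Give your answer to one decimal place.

1.4

Flow: 58 L/min ÷ 60 = 0.9667 L/s.
R = (PIP − Pplat)/V̇ = (25.0 − 14.5) / 0.9667 = 10.5/0.9667 = 10.862 cmH2O·s/L.
C = Vt/(Pplat − PEEP) = 585.0 / (14.5 − 5) = 585.0/9.5 = 61.579 mL/cmH2O.
τ = R × C = 10.862 × 0.06158 L/cmH2O = 0.6689 s.
Fraction remaining = e^(−Te/τ) = e^(−1.27/0.6689) = 0.1498; trapped volume = 585.0 × 0.1498 = 87.633 mL.
Additional alveolar pressure from trapping ≈ V_trapped / C = 87.633 / 61.579 = 1.423 cmH2O.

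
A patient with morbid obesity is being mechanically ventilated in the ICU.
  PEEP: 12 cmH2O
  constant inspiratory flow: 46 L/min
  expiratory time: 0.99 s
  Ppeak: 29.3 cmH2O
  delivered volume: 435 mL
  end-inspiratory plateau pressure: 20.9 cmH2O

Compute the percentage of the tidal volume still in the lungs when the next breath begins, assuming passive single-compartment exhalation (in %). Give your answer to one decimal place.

Flow: 46 L/min ÷ 60 = 0.7667 L/s.
R = (PIP − Pplat)/V̇ = (29.3 − 20.9) / 0.7667 = 8.4/0.7667 = 10.956 cmH2O·s/L.
C = Vt/(Pplat − PEEP) = 435.0 / (20.9 − 12) = 435.0/8.9 = 48.876 mL/cmH2O.
τ = R × C = 10.956 × 0.04888 L/cmH2O = 0.5355 s.
Fraction remaining at end-expiration = e^(−Te/τ) = e^(−0.99/0.5355) = 0.1574 → 15.74%.

15.7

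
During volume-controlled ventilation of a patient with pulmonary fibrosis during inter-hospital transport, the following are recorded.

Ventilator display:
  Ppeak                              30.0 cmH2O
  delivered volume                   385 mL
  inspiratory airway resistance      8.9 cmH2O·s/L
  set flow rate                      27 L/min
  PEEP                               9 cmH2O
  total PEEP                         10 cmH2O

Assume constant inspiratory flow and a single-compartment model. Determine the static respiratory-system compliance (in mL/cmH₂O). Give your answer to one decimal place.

24.1

Flow: 27 L/min ÷ 60 = 0.45 L/s.
Total PEEP = 10 cmH2O (set 9 + intrinsic 1); this is the baseline alveolar pressure.
Equation of motion (constant flow): PIP = Vt/C + R·V̇ + PEEP.
Vt/C = PIP − R·V̇ − PEEP = 30.0 − 8.9×0.45 − 10 = 30.0 − 4.005 − 10 = 15.995 cmH2O.
C = Vt / 15.995 = 385 / 15.995 = 24.07 mL/cmH2O.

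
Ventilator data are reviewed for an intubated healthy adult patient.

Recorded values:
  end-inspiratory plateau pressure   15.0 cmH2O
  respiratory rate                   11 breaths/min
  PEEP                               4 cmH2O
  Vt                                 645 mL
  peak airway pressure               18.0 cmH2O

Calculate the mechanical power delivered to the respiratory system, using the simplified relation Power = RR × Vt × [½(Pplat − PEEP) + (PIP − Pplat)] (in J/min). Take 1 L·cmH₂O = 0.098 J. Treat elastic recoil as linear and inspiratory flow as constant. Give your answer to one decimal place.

5.9

Per-breath work = Vt × [½(Pplat−PEEP) + (PIP−Pplat)] = 0.645 × [0.5×11.0 + 3.0] = 0.645 × 8.5 = 5.483 L·cmH2O.
Power = 11 × 5.483 = 60.313 L·cmH2O/min.
× 0.098 J/(L·cmH2O) → 5.911 J/min.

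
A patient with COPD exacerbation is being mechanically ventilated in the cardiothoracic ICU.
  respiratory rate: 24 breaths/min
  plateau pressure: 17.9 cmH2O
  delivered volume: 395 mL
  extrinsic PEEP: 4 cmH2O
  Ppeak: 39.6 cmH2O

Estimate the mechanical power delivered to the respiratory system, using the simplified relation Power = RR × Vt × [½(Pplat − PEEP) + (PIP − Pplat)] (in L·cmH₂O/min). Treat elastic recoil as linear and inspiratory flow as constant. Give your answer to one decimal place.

271.6

Per-breath work = Vt × [½(Pplat−PEEP) + (PIP−Pplat)] = 0.395 × [0.5×13.9 + 21.7] = 0.395 × 28.65 = 11.317 L·cmH2O.
Power = 24 × 11.317 = 271.61 L·cmH2O/min.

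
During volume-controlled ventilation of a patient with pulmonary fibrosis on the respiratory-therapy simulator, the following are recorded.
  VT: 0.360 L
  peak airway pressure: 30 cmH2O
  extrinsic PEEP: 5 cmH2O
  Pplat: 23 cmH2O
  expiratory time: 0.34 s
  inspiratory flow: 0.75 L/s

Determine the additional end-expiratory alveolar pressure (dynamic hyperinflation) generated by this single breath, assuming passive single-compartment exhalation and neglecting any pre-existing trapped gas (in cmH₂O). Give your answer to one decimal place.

2.9

R = (PIP − Pplat)/V̇ = (30 − 23) / 0.75 = 7.0/0.75 = 9.333 cmH2O·s/L.
C = Vt/(Pplat − PEEP) = 360.0 / (23 − 5) = 360.0/18.0 = 20.0 mL/cmH2O.
τ = R × C = 9.333 × 0.02 L/cmH2O = 0.1867 s.
Fraction remaining = e^(−Te/τ) = e^(−0.34/0.1867) = 0.1618; trapped volume = 360.0 × 0.1618 = 58.248 mL.
Additional alveolar pressure from trapping ≈ V_trapped / C = 58.248 / 20.0 = 2.912 cmH2O.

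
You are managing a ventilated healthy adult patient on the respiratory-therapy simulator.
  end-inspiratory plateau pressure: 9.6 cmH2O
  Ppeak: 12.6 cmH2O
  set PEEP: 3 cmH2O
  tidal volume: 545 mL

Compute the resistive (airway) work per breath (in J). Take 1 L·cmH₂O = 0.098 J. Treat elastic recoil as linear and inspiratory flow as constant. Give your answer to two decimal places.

With constant inspiratory flow the resistive pressure is constant at PIP − Pplat = 12.6 − 9.6 = 3.0 cmH2O, so resistive work = 3.0 × 0.545 = 1.635 L·cmH2O.
× 0.098 J/(L·cmH2O) → 0.1602 J.

0.16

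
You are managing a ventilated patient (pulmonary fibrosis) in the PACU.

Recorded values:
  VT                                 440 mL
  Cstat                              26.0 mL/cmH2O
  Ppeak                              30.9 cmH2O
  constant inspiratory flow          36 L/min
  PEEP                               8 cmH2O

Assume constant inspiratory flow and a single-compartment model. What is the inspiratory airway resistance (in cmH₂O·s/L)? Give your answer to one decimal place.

10.0

Flow: 36 L/min ÷ 60 = 0.6 L/s.
Equation of motion (constant flow): PIP = Vt/C + R·V̇ + PEEP.
R·V̇ = PIP − Vt/C − PEEP = 30.9 − 440/26.0 − 8 = 30.9 − 16.923 − 8 = 5.977 cmH2O.
R = 5.977 / 0.6 = 9.962 cmH2O·s/L.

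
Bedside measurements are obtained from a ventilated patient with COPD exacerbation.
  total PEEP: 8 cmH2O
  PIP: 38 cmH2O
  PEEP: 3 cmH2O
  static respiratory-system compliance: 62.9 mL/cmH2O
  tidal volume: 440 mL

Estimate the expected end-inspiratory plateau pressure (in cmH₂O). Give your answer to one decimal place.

15.0

End-expiratory occlusion gives total PEEP = 8 cmH2O (intrinsic PEEP = 8 − 3 = 5). Use total PEEP for the elastic gradient.
Pplat = PEEPtotal + Vt / Cstat = 8 + 440 / 62.9 = 8 + 6.995 = 14.995 cmH2O.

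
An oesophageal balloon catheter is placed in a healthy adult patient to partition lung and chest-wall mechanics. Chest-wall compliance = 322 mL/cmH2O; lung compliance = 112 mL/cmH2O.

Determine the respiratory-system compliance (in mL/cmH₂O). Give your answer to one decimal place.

Lung and chest wall are elastances in series: 1/Crs = 1/CL + 1/Ccw.
1/Crs = 1/112 + 1/322 = 0.01203.
Crs = 83.126 mL/cmH2O.

83.1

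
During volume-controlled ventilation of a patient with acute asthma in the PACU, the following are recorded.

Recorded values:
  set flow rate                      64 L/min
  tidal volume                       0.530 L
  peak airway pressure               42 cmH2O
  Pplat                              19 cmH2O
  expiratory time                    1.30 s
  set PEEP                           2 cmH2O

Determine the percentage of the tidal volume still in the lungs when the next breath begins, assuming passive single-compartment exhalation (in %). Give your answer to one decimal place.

14.5

Flow: 64 L/min ÷ 60 = 1.0667 L/s.
R = (PIP − Pplat)/V̇ = (42 − 19) / 1.0667 = 23.0/1.0667 = 21.562 cmH2O·s/L.
C = Vt/(Pplat − PEEP) = 530.0 / (19 − 2) = 530.0/17.0 = 31.176 mL/cmH2O.
τ = R × C = 21.562 × 0.03118 L/cmH2O = 0.6723 s.
Fraction remaining at end-expiration = e^(−Te/τ) = e^(−1.30/0.6723) = 0.1446 → 14.46%.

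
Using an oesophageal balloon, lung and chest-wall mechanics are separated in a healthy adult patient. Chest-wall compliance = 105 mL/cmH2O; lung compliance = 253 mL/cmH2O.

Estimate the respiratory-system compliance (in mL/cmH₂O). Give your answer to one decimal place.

Lung and chest wall are elastances in series: 1/Crs = 1/CL + 1/Ccw.
1/Crs = 1/253 + 1/105 = 0.01348.
Crs = 74.184 mL/cmH2O.

74.2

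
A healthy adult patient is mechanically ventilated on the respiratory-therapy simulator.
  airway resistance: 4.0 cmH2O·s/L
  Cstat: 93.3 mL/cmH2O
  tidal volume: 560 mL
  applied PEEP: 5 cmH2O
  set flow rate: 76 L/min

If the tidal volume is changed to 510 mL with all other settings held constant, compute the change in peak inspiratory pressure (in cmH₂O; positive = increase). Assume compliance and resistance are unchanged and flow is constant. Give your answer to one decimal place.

-0.5

PIP = Vt/C + R·V̇ + PEEP (constant-flow equation of motion).
Only the elastic term changes: ΔPIP = ΔVt / C = (510 − 560) / 93.3 = -0.5359 cmH2O.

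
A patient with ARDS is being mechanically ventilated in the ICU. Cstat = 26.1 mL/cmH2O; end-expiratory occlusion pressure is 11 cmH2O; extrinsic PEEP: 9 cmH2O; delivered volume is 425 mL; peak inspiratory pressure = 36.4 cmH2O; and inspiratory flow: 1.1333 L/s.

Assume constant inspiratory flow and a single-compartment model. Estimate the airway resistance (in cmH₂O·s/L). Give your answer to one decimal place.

Total PEEP = 11 cmH2O (set 9 + intrinsic 2); this is the baseline alveolar pressure.
Equation of motion (constant flow): PIP = Vt/C + R·V̇ + PEEP.
R·V̇ = PIP − Vt/C − PEEP = 36.4 − 425/26.1 − 11 = 36.4 − 16.284 − 11 = 9.116 cmH2O.
R = 9.116 / 1.1333 = 8.044 cmH2O·s/L.

8.0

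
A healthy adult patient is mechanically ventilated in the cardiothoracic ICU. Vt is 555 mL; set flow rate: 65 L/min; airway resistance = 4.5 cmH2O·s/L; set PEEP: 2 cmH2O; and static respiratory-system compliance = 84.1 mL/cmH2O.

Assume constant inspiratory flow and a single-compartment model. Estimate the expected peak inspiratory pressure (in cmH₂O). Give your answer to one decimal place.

Flow: 65 L/min ÷ 60 = 1.0833 L/s.
Equation of motion (constant flow): PIP = Vt/C + R·V̇ + PEEP.
PIP = 555/84.1 + 4.5×1.0833 + 2 = 6.599 + 4.875 + 2 = 13.474 cmH2O.

13.5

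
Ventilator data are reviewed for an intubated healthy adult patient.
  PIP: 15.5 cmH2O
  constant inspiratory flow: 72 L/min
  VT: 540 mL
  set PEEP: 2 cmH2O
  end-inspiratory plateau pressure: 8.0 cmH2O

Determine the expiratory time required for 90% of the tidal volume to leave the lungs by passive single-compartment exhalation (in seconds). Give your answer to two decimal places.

Flow: 72 L/min ÷ 60 = 1.2 L/s.
R = (PIP − Pplat)/V̇ = (15.5 − 8.0) / 1.2 = 7.5/1.2 = 6.25 cmH2O·s/L.
C = Vt/(Pplat − PEEP) = 540.0 / (8.0 − 2) = 540.0/6.0 = 90.0 mL/cmH2O.
τ = R × C = 6.25 × 0.09 L/cmH2O = 0.5625 s.
t = −τ·ln(1 − 0.90) = −0.5625·ln(0.1) = 1.295 s.

1.30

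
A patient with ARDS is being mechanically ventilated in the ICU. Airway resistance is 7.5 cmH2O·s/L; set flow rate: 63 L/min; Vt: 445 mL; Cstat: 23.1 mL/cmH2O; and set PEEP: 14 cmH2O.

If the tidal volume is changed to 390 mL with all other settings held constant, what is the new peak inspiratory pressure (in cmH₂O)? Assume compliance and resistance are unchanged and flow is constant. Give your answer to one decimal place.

Flow: 63 L/min ÷ 60 = 1.05 L/s.
PIP = Vt/C + R·V̇ + PEEP (constant-flow equation of motion).
Only the elastic term changes: ΔPIP = ΔVt / C = (390 − 445) / 23.1 = -2.381 cmH2O.
Original PIP = 445/23.1 + 7.5×1.05 + 14 = 41.139 cmH2O; new PIP = 41.139 + (-2.381) = 38.758 cmH2O.

38.8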